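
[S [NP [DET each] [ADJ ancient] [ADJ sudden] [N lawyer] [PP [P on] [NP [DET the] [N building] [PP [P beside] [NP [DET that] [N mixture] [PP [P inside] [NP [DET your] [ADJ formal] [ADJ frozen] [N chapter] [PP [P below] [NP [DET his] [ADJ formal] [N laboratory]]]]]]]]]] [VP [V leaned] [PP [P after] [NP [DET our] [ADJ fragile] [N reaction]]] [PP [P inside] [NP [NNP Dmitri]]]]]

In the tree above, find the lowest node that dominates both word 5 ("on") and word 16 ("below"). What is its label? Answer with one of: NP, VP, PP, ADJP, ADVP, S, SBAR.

PP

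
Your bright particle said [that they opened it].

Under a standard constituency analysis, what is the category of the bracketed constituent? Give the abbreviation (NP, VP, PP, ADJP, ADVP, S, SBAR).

"that" is the head of the bracketed span, so the span is a subordinate clause: SBAR.

SBAR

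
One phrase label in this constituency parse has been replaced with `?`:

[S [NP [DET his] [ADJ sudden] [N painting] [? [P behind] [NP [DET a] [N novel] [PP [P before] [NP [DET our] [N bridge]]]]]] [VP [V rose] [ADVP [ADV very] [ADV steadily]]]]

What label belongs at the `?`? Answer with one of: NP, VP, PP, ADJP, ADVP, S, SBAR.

PP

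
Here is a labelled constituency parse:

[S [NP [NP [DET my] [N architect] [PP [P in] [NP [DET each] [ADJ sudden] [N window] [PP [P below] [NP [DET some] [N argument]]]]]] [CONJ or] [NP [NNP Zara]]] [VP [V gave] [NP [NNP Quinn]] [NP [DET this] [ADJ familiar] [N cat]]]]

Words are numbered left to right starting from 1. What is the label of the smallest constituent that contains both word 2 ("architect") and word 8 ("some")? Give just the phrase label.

NP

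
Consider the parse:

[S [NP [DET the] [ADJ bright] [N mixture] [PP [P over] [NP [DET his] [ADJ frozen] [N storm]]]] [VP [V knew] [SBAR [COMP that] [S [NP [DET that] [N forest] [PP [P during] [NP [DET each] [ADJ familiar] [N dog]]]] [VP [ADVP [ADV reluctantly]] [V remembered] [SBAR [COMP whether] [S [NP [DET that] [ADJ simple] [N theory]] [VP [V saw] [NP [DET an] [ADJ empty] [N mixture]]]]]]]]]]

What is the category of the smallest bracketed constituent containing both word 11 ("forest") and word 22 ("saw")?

Word 11 lies under S → VP → SBAR → S → NP → N; word 22 lies under S → VP → SBAR → S → VP → SBAR → S → VP → V. The lowest shared node is the S.

S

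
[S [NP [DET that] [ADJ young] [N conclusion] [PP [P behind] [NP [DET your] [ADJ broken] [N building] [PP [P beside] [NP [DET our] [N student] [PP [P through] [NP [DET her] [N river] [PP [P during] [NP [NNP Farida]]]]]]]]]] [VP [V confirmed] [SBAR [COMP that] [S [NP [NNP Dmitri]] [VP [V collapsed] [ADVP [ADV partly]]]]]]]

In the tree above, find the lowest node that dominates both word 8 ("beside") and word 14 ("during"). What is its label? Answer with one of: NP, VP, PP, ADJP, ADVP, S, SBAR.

PP

Word 8 lies under S → NP → PP → NP → PP → P; word 14 lies under S → NP → PP → NP → PP → NP → PP → NP → PP → P. The lowest shared node is the PP.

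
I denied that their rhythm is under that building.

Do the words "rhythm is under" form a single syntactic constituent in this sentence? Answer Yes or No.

The sequence begins inside the noun phrase "their rhythm" and ends inside the verb phrase "is under that building"; it crosses a phrase boundary, so no single node in the tree spans exactly those words.

No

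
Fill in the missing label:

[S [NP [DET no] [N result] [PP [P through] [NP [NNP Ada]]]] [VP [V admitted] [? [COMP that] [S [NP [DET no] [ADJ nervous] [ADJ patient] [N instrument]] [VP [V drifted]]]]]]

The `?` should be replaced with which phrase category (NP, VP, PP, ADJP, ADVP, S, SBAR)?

SBAR

A constituent whose immediate children are COMP 'that', S is a subordinate clause: SBAR.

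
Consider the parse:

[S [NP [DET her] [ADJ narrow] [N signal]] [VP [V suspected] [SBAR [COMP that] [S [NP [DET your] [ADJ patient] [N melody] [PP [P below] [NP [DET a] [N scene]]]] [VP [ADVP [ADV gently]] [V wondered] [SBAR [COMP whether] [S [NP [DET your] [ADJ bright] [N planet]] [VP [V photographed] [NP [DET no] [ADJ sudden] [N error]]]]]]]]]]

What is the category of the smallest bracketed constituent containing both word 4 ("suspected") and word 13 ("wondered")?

VP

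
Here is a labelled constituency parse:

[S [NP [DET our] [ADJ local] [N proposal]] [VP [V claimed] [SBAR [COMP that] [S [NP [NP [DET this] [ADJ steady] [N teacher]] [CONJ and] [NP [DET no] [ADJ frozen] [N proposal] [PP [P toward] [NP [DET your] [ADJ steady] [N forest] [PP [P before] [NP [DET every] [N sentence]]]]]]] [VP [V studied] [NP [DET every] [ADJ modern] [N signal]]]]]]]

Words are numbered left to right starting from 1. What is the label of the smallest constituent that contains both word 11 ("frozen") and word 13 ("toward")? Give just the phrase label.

Word 11 lies under S → VP → SBAR → S → NP → NP → ADJ; word 13 lies under S → VP → SBAR → S → NP → NP → PP → P. The lowest shared node is the NP.

NP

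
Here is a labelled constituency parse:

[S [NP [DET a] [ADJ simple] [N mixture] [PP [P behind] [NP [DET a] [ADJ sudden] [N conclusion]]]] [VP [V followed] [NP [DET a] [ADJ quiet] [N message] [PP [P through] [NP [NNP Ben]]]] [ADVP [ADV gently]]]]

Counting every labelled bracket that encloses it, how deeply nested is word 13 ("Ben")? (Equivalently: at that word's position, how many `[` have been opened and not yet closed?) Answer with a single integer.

6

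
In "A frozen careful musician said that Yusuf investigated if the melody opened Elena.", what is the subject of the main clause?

a frozen careful musician

In the main clause the verb is "said"; the NP preceding it, "a frozen careful musician", is the subject.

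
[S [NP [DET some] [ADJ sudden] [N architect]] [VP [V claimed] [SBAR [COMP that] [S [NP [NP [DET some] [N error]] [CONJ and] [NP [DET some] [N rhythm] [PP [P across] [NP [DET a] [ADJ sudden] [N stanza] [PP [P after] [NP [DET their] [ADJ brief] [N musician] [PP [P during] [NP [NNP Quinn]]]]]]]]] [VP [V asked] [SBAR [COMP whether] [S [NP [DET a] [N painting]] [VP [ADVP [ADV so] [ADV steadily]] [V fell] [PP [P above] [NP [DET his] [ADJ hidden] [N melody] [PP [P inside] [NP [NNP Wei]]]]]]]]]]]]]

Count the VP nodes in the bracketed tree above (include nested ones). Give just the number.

3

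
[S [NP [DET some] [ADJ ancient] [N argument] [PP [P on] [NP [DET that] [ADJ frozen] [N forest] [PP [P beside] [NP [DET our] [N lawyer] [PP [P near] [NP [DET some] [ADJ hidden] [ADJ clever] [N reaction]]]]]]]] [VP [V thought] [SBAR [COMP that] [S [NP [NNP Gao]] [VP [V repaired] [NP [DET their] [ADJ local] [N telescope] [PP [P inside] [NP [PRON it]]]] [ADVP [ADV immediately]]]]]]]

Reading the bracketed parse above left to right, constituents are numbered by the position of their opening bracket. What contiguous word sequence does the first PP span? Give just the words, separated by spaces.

on that frozen forest beside our lawyer near some hidden clever reaction

The PP opening brackets appear, in order, over: "on that frozen forest beside our lawyer near some hidden clever reaction"; "beside our lawyer near some hidden clever reaction"; "near some hidden clever reaction"; "inside it". The first one spans "on that frozen forest beside our lawyer near some hidden clever reaction".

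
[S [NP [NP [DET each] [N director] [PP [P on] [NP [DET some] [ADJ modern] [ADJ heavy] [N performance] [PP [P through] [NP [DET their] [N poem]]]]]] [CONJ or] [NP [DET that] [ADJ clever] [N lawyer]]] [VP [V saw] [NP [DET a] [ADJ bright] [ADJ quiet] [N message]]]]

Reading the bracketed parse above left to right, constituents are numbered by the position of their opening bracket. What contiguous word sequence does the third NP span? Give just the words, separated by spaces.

some modern heavy performance through their poem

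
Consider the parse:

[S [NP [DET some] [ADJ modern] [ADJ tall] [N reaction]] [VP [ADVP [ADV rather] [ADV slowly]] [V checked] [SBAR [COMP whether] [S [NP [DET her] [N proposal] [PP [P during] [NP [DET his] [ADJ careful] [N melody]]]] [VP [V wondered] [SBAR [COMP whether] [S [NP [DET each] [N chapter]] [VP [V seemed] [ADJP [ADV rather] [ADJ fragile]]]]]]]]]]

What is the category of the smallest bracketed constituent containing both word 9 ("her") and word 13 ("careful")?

NP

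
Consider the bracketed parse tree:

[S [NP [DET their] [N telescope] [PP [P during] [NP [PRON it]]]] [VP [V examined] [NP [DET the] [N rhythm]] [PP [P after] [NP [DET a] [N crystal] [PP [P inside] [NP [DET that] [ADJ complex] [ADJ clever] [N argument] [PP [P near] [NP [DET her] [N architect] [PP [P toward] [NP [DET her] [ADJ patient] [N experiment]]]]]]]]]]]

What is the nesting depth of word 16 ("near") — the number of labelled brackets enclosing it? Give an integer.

8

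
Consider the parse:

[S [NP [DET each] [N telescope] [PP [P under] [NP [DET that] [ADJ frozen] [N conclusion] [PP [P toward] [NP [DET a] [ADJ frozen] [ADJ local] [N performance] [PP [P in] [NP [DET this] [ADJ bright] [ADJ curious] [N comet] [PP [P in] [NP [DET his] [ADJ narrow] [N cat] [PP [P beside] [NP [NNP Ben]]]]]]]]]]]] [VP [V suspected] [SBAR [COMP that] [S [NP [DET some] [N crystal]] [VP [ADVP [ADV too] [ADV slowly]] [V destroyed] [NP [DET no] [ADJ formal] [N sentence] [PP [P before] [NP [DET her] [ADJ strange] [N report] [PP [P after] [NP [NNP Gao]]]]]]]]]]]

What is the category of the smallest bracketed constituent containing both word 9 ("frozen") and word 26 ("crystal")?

Word 9 lies under S → NP → PP → NP → PP → NP → ADJ; word 26 lies under S → VP → SBAR → S → NP → N. The lowest shared node is the S.

S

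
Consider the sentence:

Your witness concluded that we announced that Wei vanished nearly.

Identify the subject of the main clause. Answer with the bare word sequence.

your witness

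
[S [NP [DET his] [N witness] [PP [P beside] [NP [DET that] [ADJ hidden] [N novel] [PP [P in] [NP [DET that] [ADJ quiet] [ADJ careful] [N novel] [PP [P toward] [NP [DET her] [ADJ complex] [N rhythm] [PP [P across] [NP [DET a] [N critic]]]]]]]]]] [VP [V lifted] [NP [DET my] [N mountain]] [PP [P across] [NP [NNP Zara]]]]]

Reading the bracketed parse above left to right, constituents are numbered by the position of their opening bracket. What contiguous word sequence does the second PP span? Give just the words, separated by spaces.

in that quiet careful novel toward her complex rhythm across a critic

Opening `[PP` markers occur at word positions 3, 7, 12, 16, 22; the second of these opens the constituent [PP in that quiet careful novel toward her complex rhythm across a critic].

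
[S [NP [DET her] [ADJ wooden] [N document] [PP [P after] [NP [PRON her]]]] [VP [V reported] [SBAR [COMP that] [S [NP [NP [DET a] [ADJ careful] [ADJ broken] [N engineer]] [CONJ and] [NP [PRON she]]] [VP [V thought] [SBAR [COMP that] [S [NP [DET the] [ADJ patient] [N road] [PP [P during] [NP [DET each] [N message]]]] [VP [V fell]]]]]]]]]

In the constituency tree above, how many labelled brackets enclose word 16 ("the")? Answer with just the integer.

Path from the root down to the word: S → VP → SBAR → S → VP → SBAR → S → NP → DET. That is 9 enclosing brackets.

9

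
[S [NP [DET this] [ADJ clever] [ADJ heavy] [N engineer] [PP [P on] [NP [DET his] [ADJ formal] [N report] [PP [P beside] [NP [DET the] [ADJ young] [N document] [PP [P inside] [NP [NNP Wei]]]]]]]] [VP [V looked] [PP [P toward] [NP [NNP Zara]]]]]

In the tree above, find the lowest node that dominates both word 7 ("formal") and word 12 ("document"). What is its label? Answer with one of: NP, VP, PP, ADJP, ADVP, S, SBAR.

NP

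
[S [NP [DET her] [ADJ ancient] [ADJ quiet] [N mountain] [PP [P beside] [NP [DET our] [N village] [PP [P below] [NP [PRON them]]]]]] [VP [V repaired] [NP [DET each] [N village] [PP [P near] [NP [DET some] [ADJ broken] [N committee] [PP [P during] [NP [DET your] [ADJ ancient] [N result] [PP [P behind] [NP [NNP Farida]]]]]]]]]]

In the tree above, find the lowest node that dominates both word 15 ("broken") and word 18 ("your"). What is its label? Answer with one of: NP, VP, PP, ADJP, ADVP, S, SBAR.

NP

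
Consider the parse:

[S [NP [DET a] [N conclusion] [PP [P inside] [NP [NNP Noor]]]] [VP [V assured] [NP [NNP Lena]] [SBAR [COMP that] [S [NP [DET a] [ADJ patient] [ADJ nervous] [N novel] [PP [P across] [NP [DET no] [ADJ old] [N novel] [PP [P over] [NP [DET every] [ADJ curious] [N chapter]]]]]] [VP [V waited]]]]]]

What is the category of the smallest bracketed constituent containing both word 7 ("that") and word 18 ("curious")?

SBAR

Word 7 lies under S → VP → SBAR → COMP; word 18 lies under S → VP → SBAR → S → NP → PP → NP → PP → NP → ADJ. The lowest shared node is the SBAR.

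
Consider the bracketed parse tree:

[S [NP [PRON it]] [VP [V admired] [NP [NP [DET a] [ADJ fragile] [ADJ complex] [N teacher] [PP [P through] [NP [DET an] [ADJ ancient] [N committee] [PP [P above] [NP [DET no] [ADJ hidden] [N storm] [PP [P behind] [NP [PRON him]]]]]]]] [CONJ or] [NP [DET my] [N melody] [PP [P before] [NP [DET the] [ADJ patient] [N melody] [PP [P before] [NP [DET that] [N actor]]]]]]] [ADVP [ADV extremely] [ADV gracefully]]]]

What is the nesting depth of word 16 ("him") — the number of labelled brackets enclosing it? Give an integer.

11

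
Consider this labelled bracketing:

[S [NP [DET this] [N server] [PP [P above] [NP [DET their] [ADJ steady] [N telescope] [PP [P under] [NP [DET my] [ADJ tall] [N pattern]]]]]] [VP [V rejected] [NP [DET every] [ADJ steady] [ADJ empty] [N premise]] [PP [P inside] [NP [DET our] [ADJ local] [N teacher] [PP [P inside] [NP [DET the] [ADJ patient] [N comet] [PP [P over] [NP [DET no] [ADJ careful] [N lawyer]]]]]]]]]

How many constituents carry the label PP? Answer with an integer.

5

Scanning left to right, an opening `[PP` appears at word positions 3, 7, 16, 20, 24 — 5 in total.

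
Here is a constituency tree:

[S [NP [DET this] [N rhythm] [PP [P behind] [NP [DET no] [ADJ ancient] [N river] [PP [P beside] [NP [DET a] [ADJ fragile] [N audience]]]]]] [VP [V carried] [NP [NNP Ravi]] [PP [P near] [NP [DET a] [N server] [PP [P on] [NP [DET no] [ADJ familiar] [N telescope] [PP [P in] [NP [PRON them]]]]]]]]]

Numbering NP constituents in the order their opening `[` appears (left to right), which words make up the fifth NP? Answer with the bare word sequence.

The NP opening brackets appear, in order, over: "this rhythm behind no ancient river beside a fragile audience"; "no ancient river beside a fragile audience"; "a fragile audience"; "Ravi"; "a server on no familiar telescope in them"; "no familiar telescope in them"; "them". The fifth one spans "a server on no familiar telescope in them".

a server on no familiar telescope in them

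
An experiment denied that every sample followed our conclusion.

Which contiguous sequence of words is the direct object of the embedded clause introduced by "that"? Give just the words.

our conclusion

"followed" heads the VP of the embedded clause introduced by "that", and "our conclusion" is its direct object.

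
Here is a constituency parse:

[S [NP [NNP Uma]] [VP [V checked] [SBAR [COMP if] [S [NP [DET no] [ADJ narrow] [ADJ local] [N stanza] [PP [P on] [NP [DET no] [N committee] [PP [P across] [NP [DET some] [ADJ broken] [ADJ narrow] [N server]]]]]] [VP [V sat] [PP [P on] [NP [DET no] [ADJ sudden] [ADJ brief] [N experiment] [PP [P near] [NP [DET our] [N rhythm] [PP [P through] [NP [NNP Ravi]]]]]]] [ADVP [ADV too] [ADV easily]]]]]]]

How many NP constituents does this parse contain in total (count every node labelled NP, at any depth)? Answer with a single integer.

7

Listing each NP by its span: [NP Uma]; [NP no narrow local stanza on no committee across some broken narrow server]; [NP no committee across some broken narrow server]; [NP some broken narrow server]; [NP no sudden brief experiment near our rhythm through Ravi]; [NP our rhythm through Ravi] … — that makes 7.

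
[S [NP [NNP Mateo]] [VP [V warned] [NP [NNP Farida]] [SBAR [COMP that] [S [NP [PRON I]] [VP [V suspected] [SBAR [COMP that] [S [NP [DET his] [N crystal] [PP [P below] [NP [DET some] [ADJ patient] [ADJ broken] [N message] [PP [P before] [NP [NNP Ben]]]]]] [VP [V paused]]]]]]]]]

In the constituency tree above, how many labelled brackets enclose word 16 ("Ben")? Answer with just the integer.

13

The word sits inside NNP, which is inside NP, inside PP, inside NP, inside PP, inside NP, inside S, inside SBAR, inside VP, inside S, inside SBAR, inside VP, inside S — 13 brackets in all.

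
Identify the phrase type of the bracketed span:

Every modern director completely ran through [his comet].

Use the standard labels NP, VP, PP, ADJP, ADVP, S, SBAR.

NP

The span is built around the noun "comet" — a noun phrase (NP).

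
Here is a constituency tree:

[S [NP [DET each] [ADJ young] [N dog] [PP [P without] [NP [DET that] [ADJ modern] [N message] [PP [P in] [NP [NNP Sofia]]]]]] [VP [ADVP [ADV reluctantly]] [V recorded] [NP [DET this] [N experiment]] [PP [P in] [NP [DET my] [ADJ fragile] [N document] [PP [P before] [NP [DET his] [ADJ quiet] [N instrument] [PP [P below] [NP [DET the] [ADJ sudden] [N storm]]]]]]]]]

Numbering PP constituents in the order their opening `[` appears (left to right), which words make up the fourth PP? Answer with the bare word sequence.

In left-to-right order the PP constituents are "without that modern message in Sofia"; "in Sofia"; "in my fragile document before his quiet instrument below the sudden storm"; "before his quiet instrument below the sudden storm"; "below the sudden storm". Number 4 is "before his quiet instrument below the sudden storm".

before his quiet instrument below the sudden storm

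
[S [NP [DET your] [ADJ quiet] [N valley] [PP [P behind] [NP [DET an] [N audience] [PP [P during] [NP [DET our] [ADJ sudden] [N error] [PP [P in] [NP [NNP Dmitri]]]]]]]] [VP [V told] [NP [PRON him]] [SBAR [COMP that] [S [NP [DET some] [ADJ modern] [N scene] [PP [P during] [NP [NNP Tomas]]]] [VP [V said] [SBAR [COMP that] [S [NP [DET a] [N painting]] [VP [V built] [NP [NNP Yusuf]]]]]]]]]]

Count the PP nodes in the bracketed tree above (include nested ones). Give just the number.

The PP constituents are: [PP behind an audience during our sudden error in Dmitri]; [PP during our sudden error in Dmitri]; [PP in Dmitri]; [PP during Tomas]. Total: 4.

4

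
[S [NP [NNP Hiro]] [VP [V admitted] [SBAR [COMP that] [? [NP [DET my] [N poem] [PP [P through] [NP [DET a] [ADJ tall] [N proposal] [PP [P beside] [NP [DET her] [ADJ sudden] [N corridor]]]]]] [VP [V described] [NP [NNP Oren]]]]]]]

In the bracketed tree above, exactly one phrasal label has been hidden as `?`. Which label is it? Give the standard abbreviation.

The `?` node immediately contains: NP, VP. That is the internal structure of a clause, so the label is S.

S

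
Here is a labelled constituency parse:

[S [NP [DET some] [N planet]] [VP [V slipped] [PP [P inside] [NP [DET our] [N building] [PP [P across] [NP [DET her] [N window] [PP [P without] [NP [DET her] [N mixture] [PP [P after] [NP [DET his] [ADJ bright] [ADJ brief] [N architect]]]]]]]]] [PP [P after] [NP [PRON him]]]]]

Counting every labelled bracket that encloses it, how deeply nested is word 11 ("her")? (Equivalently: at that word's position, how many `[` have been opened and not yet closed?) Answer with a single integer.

The word sits inside DET, which is inside NP, inside PP, inside NP, inside PP, inside NP, inside PP, inside VP, inside S — 9 brackets in all.

9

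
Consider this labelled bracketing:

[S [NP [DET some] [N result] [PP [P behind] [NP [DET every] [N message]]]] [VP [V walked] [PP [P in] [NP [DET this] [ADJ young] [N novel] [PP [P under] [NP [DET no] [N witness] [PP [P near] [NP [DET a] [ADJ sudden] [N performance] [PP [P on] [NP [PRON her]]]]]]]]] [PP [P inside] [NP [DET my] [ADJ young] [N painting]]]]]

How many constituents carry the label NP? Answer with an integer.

Listing each NP by its span: [NP some result behind every message]; [NP every message]; [NP this young novel under no witness near a sudden performance on her]; [NP no witness near a sudden performance on her]; [NP a sudden performance on her]; [NP her] … — that makes 7.

7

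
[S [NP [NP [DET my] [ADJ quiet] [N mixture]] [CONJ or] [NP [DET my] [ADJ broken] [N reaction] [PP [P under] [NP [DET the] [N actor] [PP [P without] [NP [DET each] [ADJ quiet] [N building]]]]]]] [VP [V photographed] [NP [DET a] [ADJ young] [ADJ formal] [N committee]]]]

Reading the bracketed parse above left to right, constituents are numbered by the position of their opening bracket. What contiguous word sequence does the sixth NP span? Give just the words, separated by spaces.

a young formal committee

Opening `[NP` markers occur at word positions 1, 1, 5, 9, 12, 16; the sixth of these opens the constituent [NP a young formal committee].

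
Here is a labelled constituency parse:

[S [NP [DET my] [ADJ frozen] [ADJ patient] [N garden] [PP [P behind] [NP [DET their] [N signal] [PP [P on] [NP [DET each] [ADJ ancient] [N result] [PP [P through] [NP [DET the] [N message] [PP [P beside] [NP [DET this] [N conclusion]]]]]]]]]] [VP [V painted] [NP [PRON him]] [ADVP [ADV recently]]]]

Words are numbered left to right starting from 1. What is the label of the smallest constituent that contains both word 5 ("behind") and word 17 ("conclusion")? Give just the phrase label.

PP

Both words fall inside [PP behind their signal on each ancient result through the message beside this conclusion] (words 5–17), and no smaller constituent contains them both. Label: PP.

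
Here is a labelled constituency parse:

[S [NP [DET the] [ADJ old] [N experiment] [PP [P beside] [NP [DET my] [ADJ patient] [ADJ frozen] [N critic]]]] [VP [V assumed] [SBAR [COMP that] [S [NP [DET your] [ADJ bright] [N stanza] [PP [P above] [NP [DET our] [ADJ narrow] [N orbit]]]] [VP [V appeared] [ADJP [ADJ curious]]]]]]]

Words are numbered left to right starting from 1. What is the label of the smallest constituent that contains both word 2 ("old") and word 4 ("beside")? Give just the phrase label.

Both words fall inside [NP the old experiment beside my patient frozen critic] (words 1–8), and no smaller constituent contains them both. Label: NP.

NP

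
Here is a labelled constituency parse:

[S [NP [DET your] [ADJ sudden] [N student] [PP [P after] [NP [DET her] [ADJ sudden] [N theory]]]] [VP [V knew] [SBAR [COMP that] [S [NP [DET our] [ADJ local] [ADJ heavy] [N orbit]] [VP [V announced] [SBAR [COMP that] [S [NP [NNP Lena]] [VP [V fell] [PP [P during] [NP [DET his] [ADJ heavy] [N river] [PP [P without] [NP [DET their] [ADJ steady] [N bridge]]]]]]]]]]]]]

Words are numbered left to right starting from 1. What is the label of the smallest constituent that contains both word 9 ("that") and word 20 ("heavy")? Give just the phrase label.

SBAR

Word 9 lies under S → VP → SBAR → COMP; word 20 lies under S → VP → SBAR → S → VP → SBAR → S → VP → PP → NP → ADJ. The lowest shared node is the SBAR.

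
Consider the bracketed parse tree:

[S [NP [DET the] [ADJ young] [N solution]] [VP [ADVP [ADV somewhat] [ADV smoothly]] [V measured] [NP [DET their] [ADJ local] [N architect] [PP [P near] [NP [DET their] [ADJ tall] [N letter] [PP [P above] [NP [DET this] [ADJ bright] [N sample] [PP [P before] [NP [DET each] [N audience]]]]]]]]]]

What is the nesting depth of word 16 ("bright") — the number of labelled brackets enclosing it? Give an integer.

8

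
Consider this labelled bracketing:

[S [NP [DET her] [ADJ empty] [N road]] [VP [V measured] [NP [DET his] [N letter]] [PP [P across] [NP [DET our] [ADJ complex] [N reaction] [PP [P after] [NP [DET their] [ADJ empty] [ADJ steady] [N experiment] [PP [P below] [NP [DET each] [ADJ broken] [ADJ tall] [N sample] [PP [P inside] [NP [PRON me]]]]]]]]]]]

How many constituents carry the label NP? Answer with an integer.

6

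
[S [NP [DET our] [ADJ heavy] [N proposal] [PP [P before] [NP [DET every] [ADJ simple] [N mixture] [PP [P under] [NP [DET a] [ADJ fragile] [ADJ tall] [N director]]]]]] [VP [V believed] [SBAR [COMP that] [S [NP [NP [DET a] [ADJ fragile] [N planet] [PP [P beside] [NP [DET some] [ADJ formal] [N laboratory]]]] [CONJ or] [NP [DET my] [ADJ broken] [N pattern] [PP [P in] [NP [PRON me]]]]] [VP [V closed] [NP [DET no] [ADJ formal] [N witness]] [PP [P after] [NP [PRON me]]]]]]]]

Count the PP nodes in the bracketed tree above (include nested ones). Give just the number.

5

Listing each PP by its span: [PP before every simple mixture under a fragile tall director]; [PP under a fragile tall director]; [PP beside some formal laboratory]; [PP in me]; [PP after me] — that makes 5.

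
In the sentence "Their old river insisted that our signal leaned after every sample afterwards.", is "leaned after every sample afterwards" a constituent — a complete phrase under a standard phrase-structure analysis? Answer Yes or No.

Yes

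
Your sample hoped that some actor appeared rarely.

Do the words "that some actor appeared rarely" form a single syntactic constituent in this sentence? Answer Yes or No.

The sequence corresponds to a single SBAR node — the subordinate clause "that some actor appeared rarely".

Yes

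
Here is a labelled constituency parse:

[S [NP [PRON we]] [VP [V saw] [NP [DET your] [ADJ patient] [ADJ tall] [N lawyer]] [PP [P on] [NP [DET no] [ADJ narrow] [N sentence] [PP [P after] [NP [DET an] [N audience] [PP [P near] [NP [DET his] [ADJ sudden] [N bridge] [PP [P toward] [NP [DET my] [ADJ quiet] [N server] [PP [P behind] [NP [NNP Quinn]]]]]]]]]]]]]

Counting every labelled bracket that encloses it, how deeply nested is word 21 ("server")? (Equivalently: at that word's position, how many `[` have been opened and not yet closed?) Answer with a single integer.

Counting open brackets not yet closed at "server": [S [VP [PP [NP [PP [NP [PP [NP [PP [NP [N = 11.

11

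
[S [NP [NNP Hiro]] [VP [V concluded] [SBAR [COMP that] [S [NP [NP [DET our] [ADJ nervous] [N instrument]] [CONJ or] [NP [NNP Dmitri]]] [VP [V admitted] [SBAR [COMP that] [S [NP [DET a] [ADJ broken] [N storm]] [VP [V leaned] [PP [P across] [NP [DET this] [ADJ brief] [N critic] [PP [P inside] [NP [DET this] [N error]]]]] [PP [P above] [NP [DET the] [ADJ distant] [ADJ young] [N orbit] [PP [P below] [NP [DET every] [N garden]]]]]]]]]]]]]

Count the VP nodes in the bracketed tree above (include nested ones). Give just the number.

3

Listing each VP by its span: [VP concluded that our nervous instrument or Dmitri admitted that a broken storm leaned across this brief critic inside this error above the distant young orbit below every garden]; [VP admitted that a broken storm leaned across this brief critic inside this error above the distant young orbit below every garden]; [VP leaned across this brief critic inside this error above the distant young orbit below every garden] — that makes 3.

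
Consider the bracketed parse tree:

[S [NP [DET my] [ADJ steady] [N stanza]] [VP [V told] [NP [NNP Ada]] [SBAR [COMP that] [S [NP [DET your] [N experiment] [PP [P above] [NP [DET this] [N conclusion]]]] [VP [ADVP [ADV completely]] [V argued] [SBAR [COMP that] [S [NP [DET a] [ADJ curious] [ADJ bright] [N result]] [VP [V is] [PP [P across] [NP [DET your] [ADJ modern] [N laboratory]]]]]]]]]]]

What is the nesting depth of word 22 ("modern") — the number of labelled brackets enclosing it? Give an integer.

11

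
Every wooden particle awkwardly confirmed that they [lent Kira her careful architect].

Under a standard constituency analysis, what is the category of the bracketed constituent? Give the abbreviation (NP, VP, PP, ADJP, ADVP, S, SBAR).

VP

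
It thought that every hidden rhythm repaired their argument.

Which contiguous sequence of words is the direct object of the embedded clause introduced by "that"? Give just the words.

their argument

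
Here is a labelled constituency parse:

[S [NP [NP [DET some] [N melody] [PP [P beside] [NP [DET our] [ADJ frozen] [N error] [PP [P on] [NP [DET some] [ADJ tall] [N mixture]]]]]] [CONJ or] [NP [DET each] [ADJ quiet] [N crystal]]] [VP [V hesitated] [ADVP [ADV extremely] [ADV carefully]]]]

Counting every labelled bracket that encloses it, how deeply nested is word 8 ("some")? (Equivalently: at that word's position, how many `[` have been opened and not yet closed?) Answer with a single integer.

Path from the root down to the word: S → NP → NP → PP → NP → PP → NP → DET. That is 8 enclosing brackets.

8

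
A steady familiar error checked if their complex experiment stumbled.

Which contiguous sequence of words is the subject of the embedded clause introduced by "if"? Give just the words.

their complex experiment

In the embedded clause introduced by "if" the verb is "stumbled"; the NP preceding it, "their complex experiment", is the subject.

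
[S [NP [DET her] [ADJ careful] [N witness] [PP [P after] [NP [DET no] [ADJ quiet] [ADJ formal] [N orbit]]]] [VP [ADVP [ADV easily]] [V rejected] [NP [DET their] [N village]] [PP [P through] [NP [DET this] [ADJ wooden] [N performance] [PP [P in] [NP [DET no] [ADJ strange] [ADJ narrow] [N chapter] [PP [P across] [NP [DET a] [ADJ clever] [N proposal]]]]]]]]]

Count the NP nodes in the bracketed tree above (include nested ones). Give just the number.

6

Listing each NP by its span: [NP her careful witness after no quiet formal orbit]; [NP no quiet formal orbit]; [NP their village]; [NP this wooden performance in no strange narrow chapter across a clever proposal]; [NP no strange narrow chapter across a clever proposal]; [NP a clever proposal] — that makes 6.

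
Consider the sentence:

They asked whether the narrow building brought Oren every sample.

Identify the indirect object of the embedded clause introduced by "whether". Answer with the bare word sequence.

"brought" heads the VP of the embedded clause introduced by "whether", and "Oren" is its indirect object.

Oren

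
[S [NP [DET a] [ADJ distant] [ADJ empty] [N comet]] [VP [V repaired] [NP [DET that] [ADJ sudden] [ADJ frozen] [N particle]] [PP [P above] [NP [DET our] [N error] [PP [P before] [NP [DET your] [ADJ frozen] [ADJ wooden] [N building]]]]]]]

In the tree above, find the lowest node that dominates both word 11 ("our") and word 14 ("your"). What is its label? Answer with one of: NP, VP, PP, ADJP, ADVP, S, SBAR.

NP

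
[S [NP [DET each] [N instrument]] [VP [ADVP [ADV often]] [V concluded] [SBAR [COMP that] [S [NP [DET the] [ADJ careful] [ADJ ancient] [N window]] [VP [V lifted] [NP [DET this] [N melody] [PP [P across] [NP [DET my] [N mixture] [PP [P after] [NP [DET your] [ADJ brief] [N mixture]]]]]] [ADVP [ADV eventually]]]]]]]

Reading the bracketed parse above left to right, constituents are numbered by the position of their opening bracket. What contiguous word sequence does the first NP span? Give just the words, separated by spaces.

each instrument

Opening `[NP` markers occur at word positions 1, 6, 11, 14, 17; the first of these opens the constituent [NP each instrument].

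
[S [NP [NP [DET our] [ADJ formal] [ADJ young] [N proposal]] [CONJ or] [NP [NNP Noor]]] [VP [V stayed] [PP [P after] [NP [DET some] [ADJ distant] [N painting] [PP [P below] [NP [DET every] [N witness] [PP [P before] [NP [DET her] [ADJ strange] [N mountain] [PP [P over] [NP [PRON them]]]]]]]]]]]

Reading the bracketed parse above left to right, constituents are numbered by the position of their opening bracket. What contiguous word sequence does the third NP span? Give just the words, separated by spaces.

Noor

Opening `[NP` markers occur at word positions 1, 1, 6, 9, 13, 16, 20; the third of these opens the constituent [NP Noor].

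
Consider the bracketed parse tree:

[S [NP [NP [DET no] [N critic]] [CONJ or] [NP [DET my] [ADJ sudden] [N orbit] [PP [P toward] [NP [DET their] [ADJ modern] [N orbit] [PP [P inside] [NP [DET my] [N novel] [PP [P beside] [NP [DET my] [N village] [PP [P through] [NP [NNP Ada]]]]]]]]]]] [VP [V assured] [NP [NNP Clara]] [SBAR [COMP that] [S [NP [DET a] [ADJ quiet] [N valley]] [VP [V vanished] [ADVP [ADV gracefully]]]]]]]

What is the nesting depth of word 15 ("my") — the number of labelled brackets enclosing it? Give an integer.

10

Path from the root down to the word: S → NP → NP → PP → NP → PP → NP → PP → NP → DET. That is 10 enclosing brackets.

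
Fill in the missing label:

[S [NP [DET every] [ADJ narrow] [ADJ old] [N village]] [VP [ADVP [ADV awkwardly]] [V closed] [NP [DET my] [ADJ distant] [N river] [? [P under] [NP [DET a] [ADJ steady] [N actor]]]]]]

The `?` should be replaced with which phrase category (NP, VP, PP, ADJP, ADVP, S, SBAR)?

PP

The `?` node immediately contains: P 'under', NP. That is the internal structure of a prepositional phrase, so the label is PP.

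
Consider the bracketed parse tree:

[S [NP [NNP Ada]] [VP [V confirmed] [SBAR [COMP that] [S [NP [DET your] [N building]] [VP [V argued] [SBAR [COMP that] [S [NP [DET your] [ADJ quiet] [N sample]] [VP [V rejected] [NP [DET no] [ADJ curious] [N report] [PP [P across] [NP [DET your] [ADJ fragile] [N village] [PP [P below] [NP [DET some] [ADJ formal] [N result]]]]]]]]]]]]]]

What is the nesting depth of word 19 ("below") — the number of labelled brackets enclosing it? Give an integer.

13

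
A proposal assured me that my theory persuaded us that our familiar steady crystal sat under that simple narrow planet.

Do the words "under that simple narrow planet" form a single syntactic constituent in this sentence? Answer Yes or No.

These words form the whole prepositional phrase headed by "under", so yes — one constituent.

Yes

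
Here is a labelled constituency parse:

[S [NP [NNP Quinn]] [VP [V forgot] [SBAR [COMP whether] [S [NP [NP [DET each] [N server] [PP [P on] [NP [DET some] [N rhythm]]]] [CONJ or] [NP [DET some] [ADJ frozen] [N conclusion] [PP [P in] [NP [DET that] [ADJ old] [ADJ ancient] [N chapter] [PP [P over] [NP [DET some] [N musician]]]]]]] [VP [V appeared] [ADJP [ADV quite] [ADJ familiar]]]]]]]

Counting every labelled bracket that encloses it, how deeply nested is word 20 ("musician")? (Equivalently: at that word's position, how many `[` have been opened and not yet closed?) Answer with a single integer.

11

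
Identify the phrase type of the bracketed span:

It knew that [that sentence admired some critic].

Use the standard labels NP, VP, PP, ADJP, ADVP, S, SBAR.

S

"admired" is the head of the bracketed span, so the span is a clause: S.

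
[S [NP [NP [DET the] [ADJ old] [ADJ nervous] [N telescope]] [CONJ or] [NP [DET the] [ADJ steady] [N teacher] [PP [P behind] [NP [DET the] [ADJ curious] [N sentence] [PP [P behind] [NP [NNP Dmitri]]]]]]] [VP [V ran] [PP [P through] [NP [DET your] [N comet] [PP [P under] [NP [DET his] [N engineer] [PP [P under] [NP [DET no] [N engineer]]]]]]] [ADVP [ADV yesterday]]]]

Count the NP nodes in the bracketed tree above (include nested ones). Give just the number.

8

The NP constituents are: [NP the old nervous telescope or the steady teacher behind the curious sentence behind Dmitri]; [NP the old nervous telescope]; [NP the steady teacher behind the curious sentence behind Dmitri]; [NP the curious sentence behind Dmitri]; [NP Dmitri]; [NP your comet under his engineer under no engineer] …. Total: 8.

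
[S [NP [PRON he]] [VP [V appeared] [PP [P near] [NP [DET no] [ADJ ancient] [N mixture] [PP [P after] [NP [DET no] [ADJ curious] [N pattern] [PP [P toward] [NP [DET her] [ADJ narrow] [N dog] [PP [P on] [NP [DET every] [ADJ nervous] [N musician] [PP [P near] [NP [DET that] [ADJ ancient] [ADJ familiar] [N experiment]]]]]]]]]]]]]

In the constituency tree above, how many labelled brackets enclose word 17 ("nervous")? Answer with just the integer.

11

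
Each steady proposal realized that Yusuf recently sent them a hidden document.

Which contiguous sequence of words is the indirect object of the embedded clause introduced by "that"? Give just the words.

them

"sent" heads the VP of the embedded clause introduced by "that", and "them" is its indirect object.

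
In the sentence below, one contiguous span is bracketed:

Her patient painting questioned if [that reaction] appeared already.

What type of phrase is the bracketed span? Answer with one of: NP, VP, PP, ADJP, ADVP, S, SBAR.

The span is built around the noun "reaction" — a noun phrase (NP).

NP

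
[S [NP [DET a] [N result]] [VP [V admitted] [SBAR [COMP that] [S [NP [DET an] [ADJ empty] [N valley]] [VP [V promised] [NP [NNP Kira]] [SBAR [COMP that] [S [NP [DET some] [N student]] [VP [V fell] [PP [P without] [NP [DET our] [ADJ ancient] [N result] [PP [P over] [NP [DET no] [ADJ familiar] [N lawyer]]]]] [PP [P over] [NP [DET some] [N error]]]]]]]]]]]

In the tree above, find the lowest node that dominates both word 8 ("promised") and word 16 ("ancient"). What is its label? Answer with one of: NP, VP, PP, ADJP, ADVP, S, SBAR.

Both words fall inside [VP promised Kira that some student fell without our ancient result over no familiar lawyer over some error] (words 8–24), and no smaller constituent contains them both. Label: VP.

VP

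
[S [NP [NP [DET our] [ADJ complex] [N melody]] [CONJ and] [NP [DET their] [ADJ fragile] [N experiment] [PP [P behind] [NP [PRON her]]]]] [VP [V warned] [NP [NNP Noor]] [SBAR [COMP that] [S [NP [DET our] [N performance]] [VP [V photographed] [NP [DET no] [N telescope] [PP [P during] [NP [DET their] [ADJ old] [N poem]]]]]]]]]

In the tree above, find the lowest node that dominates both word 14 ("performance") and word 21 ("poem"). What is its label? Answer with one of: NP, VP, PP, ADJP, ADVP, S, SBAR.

S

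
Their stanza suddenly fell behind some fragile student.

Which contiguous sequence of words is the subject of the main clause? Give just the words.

their stanza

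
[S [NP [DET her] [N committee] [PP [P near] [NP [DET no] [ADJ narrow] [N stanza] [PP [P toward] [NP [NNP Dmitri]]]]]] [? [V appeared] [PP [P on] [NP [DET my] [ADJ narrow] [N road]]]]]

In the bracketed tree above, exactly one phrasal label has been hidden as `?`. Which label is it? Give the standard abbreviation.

VP

A constituent whose immediate children are V 'appeared', PP is a verb phrase: VP.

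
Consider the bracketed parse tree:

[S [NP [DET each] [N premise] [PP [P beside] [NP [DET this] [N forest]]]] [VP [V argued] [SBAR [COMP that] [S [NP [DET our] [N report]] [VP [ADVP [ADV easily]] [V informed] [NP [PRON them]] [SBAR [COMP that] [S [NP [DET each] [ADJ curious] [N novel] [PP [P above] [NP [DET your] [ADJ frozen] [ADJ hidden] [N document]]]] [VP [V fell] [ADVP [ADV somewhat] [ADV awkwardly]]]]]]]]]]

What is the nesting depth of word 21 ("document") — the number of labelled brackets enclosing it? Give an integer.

11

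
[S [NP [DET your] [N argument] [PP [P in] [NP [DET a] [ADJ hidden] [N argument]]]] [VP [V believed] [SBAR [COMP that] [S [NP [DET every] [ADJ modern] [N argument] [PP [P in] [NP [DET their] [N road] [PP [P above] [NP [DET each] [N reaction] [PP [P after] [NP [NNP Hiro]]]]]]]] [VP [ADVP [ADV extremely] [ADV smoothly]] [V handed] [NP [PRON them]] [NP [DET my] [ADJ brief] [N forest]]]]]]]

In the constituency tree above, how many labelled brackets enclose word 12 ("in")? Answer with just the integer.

7

Path from the root down to the word: S → VP → SBAR → S → NP → PP → P. That is 7 enclosing brackets.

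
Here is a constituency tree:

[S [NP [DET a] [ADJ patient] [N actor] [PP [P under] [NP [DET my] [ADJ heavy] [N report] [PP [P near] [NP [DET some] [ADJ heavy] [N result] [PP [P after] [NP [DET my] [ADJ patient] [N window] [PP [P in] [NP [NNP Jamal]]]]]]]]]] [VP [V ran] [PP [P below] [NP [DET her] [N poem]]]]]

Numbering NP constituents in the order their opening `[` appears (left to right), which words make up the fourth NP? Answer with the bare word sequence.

my patient window in Jamal

The NP opening brackets appear, in order, over: "a patient actor under my heavy report near some heavy result after my patient window in Jamal"; "my heavy report near some heavy result after my patient window in Jamal"; "some heavy result after my patient window in Jamal"; "my patient window in Jamal"; "Jamal"; "her poem". The fourth one spans "my patient window in Jamal".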